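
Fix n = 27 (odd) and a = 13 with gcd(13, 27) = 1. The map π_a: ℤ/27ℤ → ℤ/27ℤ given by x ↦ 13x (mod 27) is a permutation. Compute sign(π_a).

+1

Start at x=4: 4 → 25 → 1 → 13 → 7 → 10 → 22 → … (one orbit).
Cycle type of π: 9×2 + 3×2 + 1×3; total 7 cycles.
7 cycles on 27: each ℓ→(−1)^(ℓ−1), product (−1)^20 = +1.
Check: (13/27) = +1 by Zolotarev.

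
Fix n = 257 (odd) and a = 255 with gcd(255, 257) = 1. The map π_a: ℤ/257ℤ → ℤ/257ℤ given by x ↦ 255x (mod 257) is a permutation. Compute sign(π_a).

+1

Orbit of 128 under x↦255x: [128, 1, 255, 4, 249, 16, 225]… (length divides ord_257(255)).
π_255 has 17 disjoint cycles with lengths [16, 16, 16, 16, 16, 16, 16, 16, 16, 16, 16, 16, 16, 16, 16, 16, 1] on {0,…,256}.
With 17 cycles on 257 points, sign = (−1)^{257−17} = +1.
(255|257)_J = +1 (Zolotarev's lemma cross-check).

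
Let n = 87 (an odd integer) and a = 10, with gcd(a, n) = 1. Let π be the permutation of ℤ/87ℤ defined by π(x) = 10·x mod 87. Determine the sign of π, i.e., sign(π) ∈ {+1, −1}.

-1

Start at x=61: 61 → 1 → 10 → 13 → 43 → 82 → 37 → … (one orbit).
π_10 has 6 disjoint cycles with lengths [28, 28, 28, 1, 1, 1] on {0,…,86}.
n − c = 87 − 6 = 81; sign = (−1)^81 = -1.
The Jacobi symbol (10|87) = -1 (Zolotarev) agrees.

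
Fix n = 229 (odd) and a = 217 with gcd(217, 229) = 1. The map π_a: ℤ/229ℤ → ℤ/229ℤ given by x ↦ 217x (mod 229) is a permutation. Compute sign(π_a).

+1

Trace 158: π^k(158) = [158, 165, 81, 173, 214, 180, 130] for k=0..6.
Decompose π into cycles: lengths [57, 57, 57, 57, 1] (5 cycles, including the fixed point 0).
With 5 cycles on 229 points, sign = (−1)^{229−5} = +1.
Zolotarev: (217|229) = +1, matching the cycle-count sign.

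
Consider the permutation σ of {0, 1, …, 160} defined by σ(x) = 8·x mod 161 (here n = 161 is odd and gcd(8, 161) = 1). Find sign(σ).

Trace 50: π^k(50) = [50, 78, 141, 1, 8, 64, 29] for k=0..6.
Cycle type of π: 11×14 + 1×7; total 21 cycles.
21 cycles on 161: each ℓ→(−1)^(ℓ−1), product (−1)^140 = +1.

+1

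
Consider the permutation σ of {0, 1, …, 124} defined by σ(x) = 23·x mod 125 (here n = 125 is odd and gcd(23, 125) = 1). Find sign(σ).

-1

Trace 44: π^k(44) = [44, 12, 26, 98, 4, 92, 116] for k=0..6.
4 cycles of lengths [100, 20, 4, 1].
4 cycles on 125: each ℓ→(−1)^(ℓ−1), product (−1)^121 = -1.
Via Zolotarev, sign(π_{23}) = (23|125) = -1.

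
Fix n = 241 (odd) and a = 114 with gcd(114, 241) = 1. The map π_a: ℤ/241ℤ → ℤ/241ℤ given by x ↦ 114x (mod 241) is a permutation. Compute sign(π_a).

-1

Start at x=36: 36 → 7 → 75 → 115 → 96 → 99 → 200 → … (one orbit).
Decompose π into cycles: lengths [240, 1] (2 cycles, including the fixed point 0).
sign(π) = (−1)^{n − #cycles} = (−1)^{241−2} = (−1)^239 = -1.
Check: (114/241) = -1 by Zolotarev.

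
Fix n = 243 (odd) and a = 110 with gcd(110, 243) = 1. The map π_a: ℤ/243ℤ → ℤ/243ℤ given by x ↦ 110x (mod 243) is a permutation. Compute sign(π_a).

-1

Orbit of 236 under x↦110x: [236, 202, 107, 106, 239, 46, 200]… (length divides ord_243(110)).
Decompose π into cycles: lengths [162, 54, 18, 6, 2, 1] (6 cycles, including the fixed point 0).
243 − 6 = 237 transpositions; sign(π) = (−1)^237 = -1.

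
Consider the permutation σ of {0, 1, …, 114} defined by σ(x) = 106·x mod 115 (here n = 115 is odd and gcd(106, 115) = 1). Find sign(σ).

-1

Trace 101: π^k(101) = [101, 11, 16, 86, 31, 66, 96] for k=0..6.
Cycle type of π: 22×5 + 1×5; total 10 cycles.
10 cycles on 115: each ℓ→(−1)^(ℓ−1), product (−1)^105 = -1.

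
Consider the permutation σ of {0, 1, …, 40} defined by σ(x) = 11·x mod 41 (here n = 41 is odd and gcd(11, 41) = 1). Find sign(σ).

-1

Orbit of 19 under x↦11x: [19, 4, 3, 33, 35, 16, 12]… (length divides ord_41(11)).
Decompose π into cycles: lengths [40, 1] (2 cycles, including the fixed point 0).
n − c = 41 − 2 = 39; sign = (−1)^39 = -1.
Zolotarev: (11|41) = -1, matching the cycle-count sign.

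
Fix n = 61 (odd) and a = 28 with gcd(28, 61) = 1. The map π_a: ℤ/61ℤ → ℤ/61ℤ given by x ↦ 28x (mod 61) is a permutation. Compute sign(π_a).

-1

Trace 60: π^k(60) = [60, 33, 9, 8, 41, 50, 58] for k=0..6.
4 cycles of lengths [20, 20, 20, 1].
61 − 4 = 57 transpositions; sign(π) = (−1)^57 = -1.
The Jacobi symbol (28|61) = -1 (Zolotarev) agrees.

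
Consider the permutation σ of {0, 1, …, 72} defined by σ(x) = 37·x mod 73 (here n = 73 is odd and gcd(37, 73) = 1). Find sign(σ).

Orbit of 37 under x↦37x: [37, 55, 64, 32, 16, 8, 4]… (length divides ord_73(37)).
The orbit structure of x ↦ 37x mod 73: 9 orbits of sizes [9, 9, 9, 9, 9, 9, 9, 9, 1].
9 cycles on 73: each ℓ→(−1)^(ℓ−1), product (−1)^64 = +1.

+1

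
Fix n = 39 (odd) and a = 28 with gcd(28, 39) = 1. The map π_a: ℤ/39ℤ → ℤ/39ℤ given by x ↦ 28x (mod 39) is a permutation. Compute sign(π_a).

-1

Trace 22: π^k(22) = [22, 31, 10, 7, 1, 28, 4] for k=0..6.
Decompose π into cycles: lengths [12, 12, 12, 1, 1, 1] (6 cycles, including the fixed point 0).
39 − 6 = 33 transpositions; sign(π) = (−1)^33 = -1.
Zolotarev: (28|39) = -1, matching the cycle-count sign.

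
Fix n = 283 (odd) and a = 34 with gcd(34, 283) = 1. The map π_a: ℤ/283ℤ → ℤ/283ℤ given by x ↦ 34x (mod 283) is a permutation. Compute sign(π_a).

Trace 60: π^k(60) = [60, 59, 25, 1, 34, 24, 250] for k=0..6.
π_34 has 3 disjoint cycles with lengths [141, 141, 1] on {0,…,282}.
sign(π) = (−1)^{n − #cycles} = (−1)^{283−3} = (−1)^280 = +1.
Check: (34/283) = +1 by Zolotarev.

+1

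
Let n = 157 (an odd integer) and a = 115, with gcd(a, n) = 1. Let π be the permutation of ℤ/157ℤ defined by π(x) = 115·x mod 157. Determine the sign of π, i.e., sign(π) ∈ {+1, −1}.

+1

Start at x=153: 153 → 11 → 9 → 93 → 19 → 144 → 75 → … (one orbit).
Cycle lengths of π_115 on ℤ/157ℤ: [39, 39, 39, 39, 1]; 5 cycles in total.
5 cycles on 157: each ℓ→(−1)^(ℓ−1), product (−1)^152 = +1.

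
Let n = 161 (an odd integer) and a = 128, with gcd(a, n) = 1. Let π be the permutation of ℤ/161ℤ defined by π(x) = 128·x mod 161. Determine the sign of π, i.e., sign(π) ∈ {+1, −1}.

Orbit of 78 under x↦128x: [78, 2, 95, 85, 93, 151, 8]… (length divides ord_161(128)).
The orbit structure of x ↦ 128x mod 161: 9 orbits of sizes [33, 33, 33, 33, 11, 11, 3, 3, 1].
n − c = 161 − 9 = 152; sign = (−1)^152 = +1.
(128|161)_J = +1 (Zolotarev's lemma cross-check).

+1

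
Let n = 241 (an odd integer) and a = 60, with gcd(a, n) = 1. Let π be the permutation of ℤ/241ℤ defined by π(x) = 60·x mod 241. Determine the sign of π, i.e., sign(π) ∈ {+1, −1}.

+1

Orbit of 64 under x↦60x: [64, 225, 4, 240, 181, 15, 177]… (length divides ord_241(60)).
Decompose π into cycles: lengths [12, 12, 12, 12, 12, 12, 12, 12, 12, 12, 12, 12, 12, 12, 12, 12, 12, 12, 12, 12, 1] (21 cycles, including the fixed point 0).
With 21 cycles on 241 points, sign = (−1)^{241−21} = +1.
Via Zolotarev, sign(π_{60}) = (60|241) = +1.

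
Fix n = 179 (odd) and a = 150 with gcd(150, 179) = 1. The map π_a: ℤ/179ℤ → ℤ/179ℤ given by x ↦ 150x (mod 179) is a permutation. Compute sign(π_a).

Trace 121: π^k(121) = [121, 71, 89, 104, 27, 112, 153] for k=0..6.
Cycle type of π: 178 + 1; total 2 cycles.
With 2 cycles on 179 points, sign = (−1)^{179−2} = -1.
The Jacobi symbol (150|179) = -1 (Zolotarev) agrees.

-1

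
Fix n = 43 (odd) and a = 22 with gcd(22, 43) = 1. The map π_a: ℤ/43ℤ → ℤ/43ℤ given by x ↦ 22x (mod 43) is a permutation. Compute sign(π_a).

Trace 16: π^k(16) = [16, 8, 4, 2, 1, 22, 11] for k=0..6.
Cycle lengths of π_22 on ℤ/43ℤ: [14, 14, 14, 1]; 4 cycles in total.
n − c = 43 − 4 = 39; sign = (−1)^39 = -1.

-1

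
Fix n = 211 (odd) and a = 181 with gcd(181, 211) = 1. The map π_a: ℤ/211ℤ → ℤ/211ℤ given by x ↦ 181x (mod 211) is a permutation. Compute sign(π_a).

Trace 96: π^k(96) = [96, 74, 101, 135, 170, 175, 25] for k=0..6.
The orbit structure of x ↦ 181x mod 211: 2 orbits of sizes [210, 1].
211 − 2 = 209 transpositions; sign(π) = (−1)^209 = -1.
Via Zolotarev, sign(π_{181}) = (181|211) = -1.

-1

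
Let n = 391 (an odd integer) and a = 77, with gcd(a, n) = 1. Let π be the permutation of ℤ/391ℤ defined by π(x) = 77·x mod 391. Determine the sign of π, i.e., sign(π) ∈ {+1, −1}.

+1

Trace 154: π^k(154) = [154, 128, 81, 372, 101, 348, 208] for k=0..6.
Decompose π into cycles: lengths [88, 88, 88, 88, 11, 11, 8, 8, 1] (9 cycles, including the fixed point 0).
sign(π) = (−1)^{n − #cycles} = (−1)^{391−9} = (−1)^382 = +1.
Check: (77/391) = +1 by Zolotarev.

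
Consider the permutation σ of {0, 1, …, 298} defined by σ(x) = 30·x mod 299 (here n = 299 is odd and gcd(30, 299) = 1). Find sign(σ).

-1

Trace 17: π^k(17) = [17, 211, 51, 35, 153, 105, 160] for k=0..6.
The orbit structure of x ↦ 30x mod 299: 8 orbits of sizes [66, 66, 66, 66, 22, 6, 6, 1].
sign(π) = (−1)^{n − #cycles} = (−1)^{299−8} = (−1)^291 = -1.
Check: (30/299) = -1 by Zolotarev.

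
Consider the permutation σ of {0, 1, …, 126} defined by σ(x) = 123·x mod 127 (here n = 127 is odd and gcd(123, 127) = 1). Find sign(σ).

-1

Orbit of 63 under x↦123x: [63, 2, 119, 32, 126, 4, 111]… (length divides ord_127(123)).
The orbit structure of x ↦ 123x mod 127: 10 orbits of sizes [14, 14, 14, 14, 14, 14, 14, 14, 14, 1].
sign(π) = (−1)^{n − #cycles} = (−1)^{127−10} = (−1)^117 = -1.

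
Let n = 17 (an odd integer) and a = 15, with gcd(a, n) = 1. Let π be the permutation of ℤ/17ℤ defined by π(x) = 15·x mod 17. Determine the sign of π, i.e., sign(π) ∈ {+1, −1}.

Trace 1: π^k(1) = [1, 15, 4, 9, 16, 2, 13] for k=0..6.
Cycle lengths of π_15 on ℤ/17ℤ: [8, 8, 1]; 3 cycles in total.
n − c = 17 − 3 = 14; sign = (−1)^14 = +1.

+1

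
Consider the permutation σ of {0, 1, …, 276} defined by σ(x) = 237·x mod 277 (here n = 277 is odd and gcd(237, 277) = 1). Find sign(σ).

Orbit of 16 under x↦237x: [16, 191, 116, 69, 10, 154, 211]… (length divides ord_277(237)).
Decompose π into cycles: lengths [69, 69, 69, 69, 1] (5 cycles, including the fixed point 0).
5 cycles on 277: each ℓ→(−1)^(ℓ−1), product (−1)^272 = +1.
Via Zolotarev, sign(π_{237}) = (237|277) = +1.

+1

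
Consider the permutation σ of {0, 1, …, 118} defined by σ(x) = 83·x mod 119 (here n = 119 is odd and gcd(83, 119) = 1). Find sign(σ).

Orbit of 1 under x↦83x: [1, 83, 106, 111, 50, 104, 64]… (length divides ord_119(83)).
18 cycles of lengths [8, 8, 8, 8, 8, 8, 8, 8, 8, 8, 8, 8, 8, 8, 2, 2, 2, 1].
119 − 18 = 101 transpositions; sign(π) = (−1)^101 = -1.
The Jacobi symbol (83|119) = -1 (Zolotarev) agrees.

-1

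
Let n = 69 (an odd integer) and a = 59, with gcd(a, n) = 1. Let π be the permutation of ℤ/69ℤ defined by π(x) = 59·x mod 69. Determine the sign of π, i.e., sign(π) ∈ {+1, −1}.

-1

Orbit of 31 under x↦59x: [31, 35, 64, 50, 52, 32, 25]… (length divides ord_69(59)).
Decompose π into cycles: lengths [22, 22, 11, 11, 2, 1] (6 cycles, including the fixed point 0).
sign(π) = (−1)^{n − #cycles} = (−1)^{69−6} = (−1)^63 = -1.
The Jacobi symbol (59|69) = -1 (Zolotarev) agrees.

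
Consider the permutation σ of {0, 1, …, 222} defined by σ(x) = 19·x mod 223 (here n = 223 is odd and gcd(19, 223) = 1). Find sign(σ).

Start at x=73: 73 → 49 → 39 → 72 → 30 → 124 → 126 → … (one orbit).
3 cycles of lengths [111, 111, 1].
3 cycles on 223: each ℓ→(−1)^(ℓ−1), product (−1)^220 = +1.
The Jacobi symbol (19|223) = +1 (Zolotarev) agrees.

+1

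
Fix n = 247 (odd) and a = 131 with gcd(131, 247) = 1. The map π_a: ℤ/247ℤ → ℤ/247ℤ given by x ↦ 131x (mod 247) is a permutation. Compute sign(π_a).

Trace 144: π^k(144) = [144, 92, 196, 235, 157, 66, 1] for k=0..6.
π_131 has 39 disjoint cycles with lengths [9, 9, 9, 9, 9, 9, 9, 9, 9, 9, 9, 9, 9, 9, 9, 9, 9, 9, 9, 9, 9, 9, 9, 9, 9, 9, 1, 1, 1, 1, 1, 1, 1, 1, 1, 1, 1, 1, 1] on {0,…,246}.
With 39 cycles on 247 points, sign = (−1)^{247−39} = +1.
Zolotarev: (131|247) = +1, matching the cycle-count sign.

+1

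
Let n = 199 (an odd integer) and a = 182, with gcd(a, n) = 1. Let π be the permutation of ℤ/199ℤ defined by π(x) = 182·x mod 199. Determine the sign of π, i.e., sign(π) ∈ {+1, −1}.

Start at x=25: 25 → 172 → 61 → 157 → 117 → 1 → 182 → … (one orbit).
7 cycles of lengths [33, 33, 33, 33, 33, 33, 1].
199 − 7 = 192 transpositions; sign(π) = (−1)^192 = +1.
Via Zolotarev, sign(π_{182}) = (182|199) = +1.

+1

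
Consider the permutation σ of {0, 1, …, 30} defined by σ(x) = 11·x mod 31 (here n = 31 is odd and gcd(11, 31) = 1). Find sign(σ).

-1

Trace 5: π^k(5) = [5, 24, 16, 21, 14, 30, 20] for k=0..6.
The orbit structure of x ↦ 11x mod 31: 2 orbits of sizes [30, 1].
31 − 2 = 29 transpositions; sign(π) = (−1)^29 = -1.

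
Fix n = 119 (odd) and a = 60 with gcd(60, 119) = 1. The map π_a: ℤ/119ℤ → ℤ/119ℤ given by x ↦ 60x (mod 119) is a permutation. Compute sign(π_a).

Orbit of 81 under x↦60x: [81, 100, 50, 25, 72, 36, 18]… (length divides ord_119(60)).
The orbit structure of x ↦ 60x mod 119: 9 orbits of sizes [24, 24, 24, 24, 8, 8, 3, 3, 1].
n − c = 119 − 9 = 110; sign = (−1)^110 = +1.
Via Zolotarev, sign(π_{60}) = (60|119) = +1.

+1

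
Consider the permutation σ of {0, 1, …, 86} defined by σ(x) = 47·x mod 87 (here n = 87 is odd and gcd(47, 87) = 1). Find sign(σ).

Orbit of 26 under x↦47x: [26, 4, 14, 49, 41, 13, 2]… (length divides ord_87(47)).
Cycle type of π: 28×3 + 2 + 1; total 5 cycles.
5 cycles on 87: each ℓ→(−1)^(ℓ−1), product (−1)^82 = +1.

+1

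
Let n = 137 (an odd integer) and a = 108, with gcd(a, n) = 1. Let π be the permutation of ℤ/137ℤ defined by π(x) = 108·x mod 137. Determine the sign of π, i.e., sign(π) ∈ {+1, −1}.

Trace 17: π^k(17) = [17, 55, 49, 86, 109, 127, 16] for k=0..6.
Cycle lengths of π_108 on ℤ/137ℤ: [136, 1]; 2 cycles in total.
Σ(ℓ_i−1) = 137−2 = 135; sign = (−1)^135 = -1.
Via Zolotarev, sign(π_{108}) = (108|137) = -1.

-1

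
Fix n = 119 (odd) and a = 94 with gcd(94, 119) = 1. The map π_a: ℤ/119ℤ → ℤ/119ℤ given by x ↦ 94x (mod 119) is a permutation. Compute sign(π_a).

-1

Trace 18: π^k(18) = [18, 26, 64, 66, 16, 76, 4] for k=0..6.
Cycle lengths of π_94 on ℤ/119ℤ: [24, 24, 24, 24, 8, 8, 6, 1]; 8 cycles in total.
sign(π) = (−1)^{n − #cycles} = (−1)^{119−8} = (−1)^111 = -1.
Check: (94/119) = -1 by Zolotarev.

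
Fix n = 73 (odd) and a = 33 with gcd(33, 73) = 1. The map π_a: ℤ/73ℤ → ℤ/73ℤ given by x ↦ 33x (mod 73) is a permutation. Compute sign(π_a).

Trace 40: π^k(40) = [40, 6, 52, 37, 53, 70, 47] for k=0..6.
π_33 has 2 disjoint cycles with lengths [72, 1] on {0,…,72}.
Σ(ℓ_i−1) = 73−2 = 71; sign = (−1)^71 = -1.
Zolotarev: (33|73) = -1, matching the cycle-count sign.

-1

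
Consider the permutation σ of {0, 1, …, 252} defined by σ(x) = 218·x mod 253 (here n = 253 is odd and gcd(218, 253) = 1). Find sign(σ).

Start at x=166: 166 → 9 → 191 → 146 → 203 → 232 → 229 → … (one orbit).
Cycle type of π: 110×2 + 22 + 5×2 + 1; total 6 cycles.
6 cycles on 253: each ℓ→(−1)^(ℓ−1), product (−1)^247 = -1.
(218|253)_J = -1 (Zolotarev's lemma cross-check).

-1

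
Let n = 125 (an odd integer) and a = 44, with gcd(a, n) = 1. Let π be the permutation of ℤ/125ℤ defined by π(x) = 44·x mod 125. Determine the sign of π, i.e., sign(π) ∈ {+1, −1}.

Trace 101: π^k(101) = [101, 69, 36, 84, 71, 124, 81] for k=0..6.
Cycle lengths of π_44 on ℤ/125ℤ: [50, 50, 10, 10, 2, 2, 1]; 7 cycles in total.
125 − 7 = 118 transpositions; sign(π) = (−1)^118 = +1.

+1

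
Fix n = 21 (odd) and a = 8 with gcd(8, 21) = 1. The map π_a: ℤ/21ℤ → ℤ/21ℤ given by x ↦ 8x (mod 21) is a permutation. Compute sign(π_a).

-1

Orbit of 8 under x↦8x: [8, 1]… (length divides ord_21(8)).
The orbit structure of x ↦ 8x mod 21: 14 orbits of sizes [2, 2, 2, 2, 2, 2, 2, 1, 1, 1, 1, 1, 1, 1].
With 14 cycles on 21 points, sign = (−1)^{21−14} = -1.
Check: (8/21) = -1 by Zolotarev.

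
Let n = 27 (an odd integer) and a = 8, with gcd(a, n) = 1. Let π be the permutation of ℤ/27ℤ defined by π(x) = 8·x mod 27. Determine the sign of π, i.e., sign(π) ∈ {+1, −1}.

-1

Trace 17: π^k(17) = [17, 1, 8, 10, 26, 19] for k=0..5.
Cycle type of π: 6×3 + 2×4 + 1; total 8 cycles.
8 cycles on 27: each ℓ→(−1)^(ℓ−1), product (−1)^19 = -1.
Via Zolotarev, sign(π_{8}) = (8|27) = -1.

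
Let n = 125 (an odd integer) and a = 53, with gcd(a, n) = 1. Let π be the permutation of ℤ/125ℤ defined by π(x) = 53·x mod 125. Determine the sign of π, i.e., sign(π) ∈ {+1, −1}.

-1

Start at x=2: 2 → 106 → 118 → 4 → 87 → 111 → 8 → … (one orbit).
4 cycles of lengths [100, 20, 4, 1].
Σ(ℓ_i−1) = 125−4 = 121; sign = (−1)^121 = -1.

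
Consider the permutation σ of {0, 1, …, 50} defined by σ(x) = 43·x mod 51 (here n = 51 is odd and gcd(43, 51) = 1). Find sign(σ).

+1

Trace 49: π^k(49) = [49, 16, 25, 4, 19, 1, 43] for k=0..6.
The orbit structure of x ↦ 43x mod 51: 9 orbits of sizes [8, 8, 8, 8, 8, 8, 1, 1, 1].
9 cycles on 51: each ℓ→(−1)^(ℓ−1), product (−1)^42 = +1.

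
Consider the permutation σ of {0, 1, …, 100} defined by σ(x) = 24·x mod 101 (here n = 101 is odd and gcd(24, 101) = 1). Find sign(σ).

+1

Start at x=36: 36 → 56 → 31 → 37 → 80 → 1 → 24 → … (one orbit).
5 cycles of lengths [25, 25, 25, 25, 1].
With 5 cycles on 101 points, sign = (−1)^{101−5} = +1.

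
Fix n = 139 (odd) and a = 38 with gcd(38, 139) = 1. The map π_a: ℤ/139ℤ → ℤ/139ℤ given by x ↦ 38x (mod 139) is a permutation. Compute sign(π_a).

Orbit of 99 under x↦38x: [99, 9, 64, 69, 120, 112, 86]… (length divides ord_139(38)).
The orbit structure of x ↦ 38x mod 139: 3 orbits of sizes [69, 69, 1].
139 − 3 = 136 transpositions; sign(π) = (−1)^136 = +1.

+1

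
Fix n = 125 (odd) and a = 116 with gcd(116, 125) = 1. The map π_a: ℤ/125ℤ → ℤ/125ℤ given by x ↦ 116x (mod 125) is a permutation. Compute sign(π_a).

Trace 116: π^k(116) = [116, 81, 21, 61, 76, 66, 31] for k=0..6.
The orbit structure of x ↦ 116x mod 125: 13 orbits of sizes [25, 25, 25, 25, 5, 5, 5, 5, 1, 1, 1, 1, 1].
With 13 cycles on 125 points, sign = (−1)^{125−13} = +1.

+1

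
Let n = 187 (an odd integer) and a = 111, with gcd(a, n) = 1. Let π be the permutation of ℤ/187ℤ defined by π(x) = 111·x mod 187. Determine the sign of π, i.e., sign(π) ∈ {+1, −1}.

+1

Orbit of 111 under x↦111x: [111, 166, 100, 67, 144, 89, 155]… (length divides ord_187(111)).
π_111 has 33 disjoint cycles with lengths [8, 8, 8, 8, 8, 8, 8, 8, 8, 8, 8, 8, 8, 8, 8, 8, 8, 8, 8, 8, 8, 8, 1, 1, 1, 1, 1, 1, 1, 1, 1, 1, 1] on {0,…,186}.
With 33 cycles on 187 points, sign = (−1)^{187−33} = +1.
Via Zolotarev, sign(π_{111}) = (111|187) = +1.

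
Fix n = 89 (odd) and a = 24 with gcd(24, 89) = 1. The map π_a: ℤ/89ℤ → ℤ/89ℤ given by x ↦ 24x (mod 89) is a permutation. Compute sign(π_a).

Orbit of 17 under x↦24x: [17, 52, 2, 48, 84, 58, 57]… (length divides ord_89(24)).
Cycle type of π: 88 + 1; total 2 cycles.
89 − 2 = 87 transpositions; sign(π) = (−1)^87 = -1.

-1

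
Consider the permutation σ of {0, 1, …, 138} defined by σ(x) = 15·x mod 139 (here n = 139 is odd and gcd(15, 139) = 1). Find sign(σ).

-1

Start at x=138: 138 → 124 → 53 → 100 → 110 → 121 → 8 → … (one orbit).
2 cycles of lengths [138, 1].
sign(π) = (−1)^{n − #cycles} = (−1)^{139−2} = (−1)^137 = -1.
Via Zolotarev, sign(π_{15}) = (15|139) = -1.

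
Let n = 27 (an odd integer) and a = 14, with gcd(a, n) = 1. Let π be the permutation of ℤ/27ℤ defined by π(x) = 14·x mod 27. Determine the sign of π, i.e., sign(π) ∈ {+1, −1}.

Orbit of 2 under x↦14x: [2, 1, 14, 7, 17, 22, 11]… (length divides ord_27(14)).
Cycle lengths of π_14 on ℤ/27ℤ: [18, 6, 2, 1]; 4 cycles in total.
4 cycles on 27: each ℓ→(−1)^(ℓ−1), product (−1)^23 = -1.

-1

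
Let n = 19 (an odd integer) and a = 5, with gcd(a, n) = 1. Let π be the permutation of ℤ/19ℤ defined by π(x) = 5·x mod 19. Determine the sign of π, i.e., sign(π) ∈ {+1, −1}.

Trace 5: π^k(5) = [5, 6, 11, 17, 9, 7, 16] for k=0..6.
π_5 has 3 disjoint cycles with lengths [9, 9, 1] on {0,…,18}.
n − c = 19 − 3 = 16; sign = (−1)^16 = +1.
Zolotarev: (5|19) = +1, matching the cycle-count sign.

+1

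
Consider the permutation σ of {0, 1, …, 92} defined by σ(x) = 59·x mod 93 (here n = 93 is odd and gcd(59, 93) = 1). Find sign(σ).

-1

Trace 4: π^k(4) = [4, 50, 67, 47, 76, 20, 64] for k=0..6.
Cycle type of π: 30×2 + 15×2 + 2 + 1; total 6 cycles.
Σ(ℓ_i−1) = 93−6 = 87; sign = (−1)^87 = -1.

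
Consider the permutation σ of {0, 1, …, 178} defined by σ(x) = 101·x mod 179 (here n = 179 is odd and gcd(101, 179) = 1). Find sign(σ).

Trace 45: π^k(45) = [45, 70, 89, 39, 1, 101, 177] for k=0..6.
Decompose π into cycles: lengths [89, 89, 1] (3 cycles, including the fixed point 0).
3 cycles on 179: each ℓ→(−1)^(ℓ−1), product (−1)^176 = +1.
The Jacobi symbol (101|179) = +1 (Zolotarev) agrees.

+1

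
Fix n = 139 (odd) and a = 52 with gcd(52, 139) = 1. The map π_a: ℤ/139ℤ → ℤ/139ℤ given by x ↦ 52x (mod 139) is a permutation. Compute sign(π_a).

+1

Start at x=91: 91 → 6 → 34 → 100 → 57 → 45 → 116 → … (one orbit).
7 cycles of lengths [23, 23, 23, 23, 23, 23, 1].
7 cycles on 139: each ℓ→(−1)^(ℓ−1), product (−1)^132 = +1.
(52|139)_J = +1 (Zolotarev's lemma cross-check).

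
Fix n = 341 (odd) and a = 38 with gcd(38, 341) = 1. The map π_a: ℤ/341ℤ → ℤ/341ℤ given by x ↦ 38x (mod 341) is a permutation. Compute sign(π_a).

Orbit of 56 under x↦38x: [56, 82, 47, 81, 9, 1, 38]… (length divides ord_341(38)).
Cycle lengths of π_38 on ℤ/341ℤ: [15, 15, 15, 15, 15, 15, 15, 15, 15, 15, 15, 15, 15, 15, 15, 15, 15, 15, 15, 15, 15, 15, 5, 5, 1]; 25 cycles in total.
25 cycles on 341: each ℓ→(−1)^(ℓ−1), product (−1)^316 = +1.
The Jacobi symbol (38|341) = +1 (Zolotarev) agrees.

+1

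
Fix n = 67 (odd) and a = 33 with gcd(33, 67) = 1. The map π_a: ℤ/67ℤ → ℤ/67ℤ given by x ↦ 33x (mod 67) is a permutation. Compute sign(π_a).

+1

Start at x=36: 36 → 49 → 9 → 29 → 19 → 24 → 55 → … (one orbit).
π_33 has 3 disjoint cycles with lengths [33, 33, 1] on {0,…,66}.
With 3 cycles on 67 points, sign = (−1)^{67−3} = +1.
Via Zolotarev, sign(π_{33}) = (33|67) = +1.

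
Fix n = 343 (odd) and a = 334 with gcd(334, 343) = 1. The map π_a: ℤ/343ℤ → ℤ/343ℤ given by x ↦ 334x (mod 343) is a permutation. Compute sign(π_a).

-1

Start at x=262: 262 → 43 → 299 → 53 → 209 → 177 → 122 → … (one orbit).
The orbit structure of x ↦ 334x mod 343: 4 orbits of sizes [294, 42, 6, 1].
n − c = 343 − 4 = 339; sign = (−1)^339 = -1.
(334|343)_J = -1 (Zolotarev's lemma cross-check).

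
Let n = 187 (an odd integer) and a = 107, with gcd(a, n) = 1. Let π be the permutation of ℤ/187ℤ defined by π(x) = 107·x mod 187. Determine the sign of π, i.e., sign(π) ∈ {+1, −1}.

+1

Start at x=53: 53 → 61 → 169 → 131 → 179 → 79 → 38 → … (one orbit).
Cycle type of π: 80×2 + 16 + 10 + 1; total 5 cycles.
With 5 cycles on 187 points, sign = (−1)^{187−5} = +1.
Zolotarev: (107|187) = +1, matching the cycle-count sign.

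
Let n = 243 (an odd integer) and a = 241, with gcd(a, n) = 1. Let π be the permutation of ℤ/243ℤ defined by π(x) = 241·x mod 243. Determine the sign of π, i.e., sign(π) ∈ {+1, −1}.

+1

Orbit of 19 under x↦241x: [19, 205, 76, 91, 61, 121, 1]… (length divides ord_243(241)).
The orbit structure of x ↦ 241x mod 243: 11 orbits of sizes [81, 81, 27, 27, 9, 9, 3, 3, 1, 1, 1].
sign(π) = (−1)^{n − #cycles} = (−1)^{243−11} = (−1)^232 = +1.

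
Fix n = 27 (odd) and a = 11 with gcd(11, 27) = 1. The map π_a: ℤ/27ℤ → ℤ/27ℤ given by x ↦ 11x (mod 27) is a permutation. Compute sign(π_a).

Orbit of 4 under x↦11x: [4, 17, 25, 5, 1, 11, 13]… (length divides ord_27(11)).
π_11 has 4 disjoint cycles with lengths [18, 6, 2, 1] on {0,…,26}.
4 cycles on 27: each ℓ→(−1)^(ℓ−1), product (−1)^23 = -1.
(11|27)_J = -1 (Zolotarev's lemma cross-check).

-1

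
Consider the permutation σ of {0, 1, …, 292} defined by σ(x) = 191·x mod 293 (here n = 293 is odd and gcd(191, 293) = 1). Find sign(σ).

+1

Orbit of 140 under x↦191x: [140, 77, 57, 46, 289, 115, 283]… (length divides ord_293(191)).
Decompose π into cycles: lengths [73, 73, 73, 73, 1] (5 cycles, including the fixed point 0).
n − c = 293 − 5 = 288; sign = (−1)^288 = +1.
Via Zolotarev, sign(π_{191}) = (191|293) = +1.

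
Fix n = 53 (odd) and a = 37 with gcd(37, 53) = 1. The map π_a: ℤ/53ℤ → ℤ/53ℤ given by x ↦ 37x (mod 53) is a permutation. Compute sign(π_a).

+1

Orbit of 25 under x↦37x: [25, 24, 40, 49, 11, 36, 7]… (length divides ord_53(37)).
The orbit structure of x ↦ 37x mod 53: 3 orbits of sizes [26, 26, 1].
With 3 cycles on 53 points, sign = (−1)^{53−3} = +1.
The Jacobi symbol (37|53) = +1 (Zolotarev) agrees.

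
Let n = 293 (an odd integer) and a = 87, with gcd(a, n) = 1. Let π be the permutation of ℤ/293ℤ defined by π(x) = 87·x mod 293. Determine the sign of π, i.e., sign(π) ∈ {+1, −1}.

Orbit of 196 under x↦87x: [196, 58, 65, 88, 38, 83, 189]… (length divides ord_293(87)).
Cycle lengths of π_87 on ℤ/293ℤ: [146, 146, 1]; 3 cycles in total.
293 − 3 = 290 transpositions; sign(π) = (−1)^290 = +1.
Check: (87/293) = +1 by Zolotarev.

+1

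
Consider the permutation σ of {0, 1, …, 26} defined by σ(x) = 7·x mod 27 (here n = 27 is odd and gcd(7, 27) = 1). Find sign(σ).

+1

Trace 10: π^k(10) = [10, 16, 4, 1, 7, 22, 19] for k=0..6.
π_7 has 7 disjoint cycles with lengths [9, 9, 3, 3, 1, 1, 1] on {0,…,26}.
n − c = 27 − 7 = 20; sign = (−1)^20 = +1.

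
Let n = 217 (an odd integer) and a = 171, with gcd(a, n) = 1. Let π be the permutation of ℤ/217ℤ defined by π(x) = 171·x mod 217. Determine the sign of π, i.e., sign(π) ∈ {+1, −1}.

-1

Orbit of 8 under x↦171x: [8, 66, 2, 125, 109, 194, 190]… (length divides ord_217(171)).
π_171 has 14 disjoint cycles with lengths [30, 30, 30, 30, 30, 30, 6, 5, 5, 5, 5, 5, 5, 1] on {0,…,216}.
sign(π) = (−1)^{n − #cycles} = (−1)^{217−14} = (−1)^203 = -1.
Via Zolotarev, sign(π_{171}) = (171|217) = -1.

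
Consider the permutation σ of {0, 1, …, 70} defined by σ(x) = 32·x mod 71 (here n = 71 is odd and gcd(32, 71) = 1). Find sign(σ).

Start at x=1: 1 → 32 → 30 → 37 → 48 → 45 → 20 → 1 (one orbit).
The orbit structure of x ↦ 32x mod 71: 11 orbits of sizes [7, 7, 7, 7, 7, 7, 7, 7, 7, 7, 1].
11 cycles on 71: each ℓ→(−1)^(ℓ−1), product (−1)^60 = +1.

+1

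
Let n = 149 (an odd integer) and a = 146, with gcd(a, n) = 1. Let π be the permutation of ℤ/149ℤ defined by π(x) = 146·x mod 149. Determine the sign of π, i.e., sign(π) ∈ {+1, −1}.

-1

Start at x=5: 5 → 134 → 45 → 14 → 107 → 126 → 69 → … (one orbit).
Cycle lengths of π_146 on ℤ/149ℤ: [148, 1]; 2 cycles in total.
2 cycles on 149: each ℓ→(−1)^(ℓ−1), product (−1)^147 = -1.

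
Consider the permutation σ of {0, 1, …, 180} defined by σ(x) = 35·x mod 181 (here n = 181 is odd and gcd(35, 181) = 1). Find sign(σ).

-1

Trace 22: π^k(22) = [22, 46, 162, 59, 74, 56, 150] for k=0..6.
The orbit structure of x ↦ 35x mod 181: 10 orbits of sizes [20, 20, 20, 20, 20, 20, 20, 20, 20, 1].
181 − 10 = 171 transpositions; sign(π) = (−1)^171 = -1.
Zolotarev: (35|181) = -1, matching the cycle-count sign.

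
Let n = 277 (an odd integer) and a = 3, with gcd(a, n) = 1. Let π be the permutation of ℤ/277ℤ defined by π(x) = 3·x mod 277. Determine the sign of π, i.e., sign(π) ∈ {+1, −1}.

+1

Trace 156: π^k(156) = [156, 191, 19, 57, 171, 236, 154] for k=0..6.
π_3 has 5 disjoint cycles with lengths [69, 69, 69, 69, 1] on {0,…,276}.
5 cycles on 277: each ℓ→(−1)^(ℓ−1), product (−1)^272 = +1.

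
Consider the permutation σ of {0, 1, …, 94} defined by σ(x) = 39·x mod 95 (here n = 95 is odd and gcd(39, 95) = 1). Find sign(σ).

+1

Trace 39: π^k(39) = [39, 1] for k=0..1.
π_39 has 57 disjoint cycles with lengths [2, 2, 2, 2, 2, 2, 2, 2, 2, 2, 2, 2, 2, 2, 2, 2, 2, 2, 2, 2, 2, 2, 2, 2, 2, 2, 2, 2, 2, 2, 2, 2, 2, 2, 2, 2, 2, 2, 1, 1, 1, 1, 1, 1, 1, 1, 1, 1, 1, 1, 1, 1, 1, 1, 1, 1, 1] on {0,…,94}.
n − c = 95 − 57 = 38; sign = (−1)^38 = +1.
Check: (39/95) = +1 by Zolotarev.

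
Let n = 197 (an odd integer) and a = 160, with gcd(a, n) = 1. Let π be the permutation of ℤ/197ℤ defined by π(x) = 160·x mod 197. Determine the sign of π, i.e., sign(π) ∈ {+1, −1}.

Orbit of 41 under x↦160x: [41, 59, 181, 1, 160, 187, 173]… (length divides ord_197(160)).
π_160 has 3 disjoint cycles with lengths [98, 98, 1] on {0,…,196}.
sign(π) = (−1)^{n − #cycles} = (−1)^{197−3} = (−1)^194 = +1.

+1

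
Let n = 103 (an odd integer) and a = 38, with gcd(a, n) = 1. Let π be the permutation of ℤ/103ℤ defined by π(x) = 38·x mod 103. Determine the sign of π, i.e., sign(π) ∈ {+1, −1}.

+1

Orbit of 68 under x↦38x: [68, 9, 33, 18, 66, 36, 29]… (length divides ord_103(38)).
The orbit structure of x ↦ 38x mod 103: 3 orbits of sizes [51, 51, 1].
Σ(ℓ_i−1) = 103−3 = 100; sign = (−1)^100 = +1.
The Jacobi symbol (38|103) = +1 (Zolotarev) agrees.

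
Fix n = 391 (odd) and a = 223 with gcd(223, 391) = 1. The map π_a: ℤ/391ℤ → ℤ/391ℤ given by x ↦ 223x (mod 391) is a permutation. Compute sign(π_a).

Trace 13: π^k(13) = [13, 162, 154, 325, 140, 331, 305] for k=0..6.
9 cycles of lengths [88, 88, 88, 88, 11, 11, 8, 8, 1].
9 cycles on 391: each ℓ→(−1)^(ℓ−1), product (−1)^382 = +1.
Zolotarev: (223|391) = +1, matching the cycle-count sign.

+1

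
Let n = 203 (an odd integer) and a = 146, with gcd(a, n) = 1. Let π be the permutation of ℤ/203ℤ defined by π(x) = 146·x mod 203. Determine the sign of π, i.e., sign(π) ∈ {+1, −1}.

-1

Orbit of 1 under x↦146x: [1, 146]… (length divides ord_203(146)).
π_146 has 116 disjoint cycles with lengths [2, 2, 2, 2, 2, 2, 2, 2, 2, 2, 2, 2, 2, 2, 2, 2, 2, 2, 2, 2, 2, 2, 2, 2, 2, 2, 2, 2, 2, 2, 2, 2, 2, 2, 2, 2, 2, 2, 2, 2, 2, 2, 2, 2, 2, 2, 2, 2, 2, 2, 2, 2, 2, 2, 2, 2, 2, 2, 2, 2, 2, 2, 2, 2, 2, 2, 2, 2, 2, 2, 2, 2, 2, 2, 2, 2, 2, 2, 2, 2, 2, 2, 2, 2, 2, 2, 2, 1, 1, 1, 1, 1, 1, 1, 1, 1, 1, 1, 1, 1, 1, 1, 1, 1, 1, 1, 1, 1, 1, 1, 1, 1, 1, 1, 1, 1] on {0,…,202}.
Σ(ℓ_i−1) = 203−116 = 87; sign = (−1)^87 = -1.
The Jacobi symbol (146|203) = -1 (Zolotarev) agrees.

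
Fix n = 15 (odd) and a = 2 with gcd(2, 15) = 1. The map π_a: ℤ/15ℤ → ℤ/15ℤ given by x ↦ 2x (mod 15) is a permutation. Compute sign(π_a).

Orbit of 2 under x↦2x: [2, 4, 8, 1]… (length divides ord_15(2)).
π_2 has 5 disjoint cycles with lengths [4, 4, 4, 2, 1] on {0,…,14}.
With 5 cycles on 15 points, sign = (−1)^{15−5} = +1.

+1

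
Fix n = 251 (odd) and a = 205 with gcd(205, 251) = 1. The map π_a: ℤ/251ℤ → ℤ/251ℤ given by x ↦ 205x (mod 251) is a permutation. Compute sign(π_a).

+1

Start at x=23: 23 → 197 → 225 → 192 → 204 → 154 → 195 → … (one orbit).
Decompose π into cycles: lengths [125, 125, 1] (3 cycles, including the fixed point 0).
With 3 cycles on 251 points, sign = (−1)^{251−3} = +1.
Check: (205/251) = +1 by Zolotarev.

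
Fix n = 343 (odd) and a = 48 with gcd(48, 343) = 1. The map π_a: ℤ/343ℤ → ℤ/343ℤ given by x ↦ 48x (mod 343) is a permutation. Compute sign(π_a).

-1

Start at x=197: 197 → 195 → 99 → 293 → 1 → 48 → 246 → … (one orbit).
Cycle lengths of π_48 on ℤ/343ℤ: [14, 14, 14, 14, 14, 14, 14, 14, 14, 14, 14, 14, 14, 14, 14, 14, 14, 14, 14, 14, 14, 2, 2, 2, 2, 2, 2, 2, 2, 2, 2, 2, 2, 2, 2, 2, 2, 2, 2, 2, 2, 2, 2, 2, 2, 1]; 46 cycles in total.
46 cycles on 343: each ℓ→(−1)^(ℓ−1), product (−1)^297 = -1.
The Jacobi symbol (48|343) = -1 (Zolotarev) agrees.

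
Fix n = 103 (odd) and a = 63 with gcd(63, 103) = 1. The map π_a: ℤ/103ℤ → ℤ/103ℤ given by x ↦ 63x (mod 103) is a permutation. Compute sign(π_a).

+1

Trace 82: π^k(82) = [82, 16, 81, 56, 26, 93, 91] for k=0..6.
Decompose π into cycles: lengths [51, 51, 1] (3 cycles, including the fixed point 0).
n − c = 103 − 3 = 100; sign = (−1)^100 = +1.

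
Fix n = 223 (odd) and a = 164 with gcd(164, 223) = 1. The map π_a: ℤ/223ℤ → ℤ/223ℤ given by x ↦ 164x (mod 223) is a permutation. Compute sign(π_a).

+1

Trace 98: π^k(98) = [98, 16, 171, 169, 64, 15, 7] for k=0..6.
Cycle lengths of π_164 on ℤ/223ℤ: [37, 37, 37, 37, 37, 37, 1]; 7 cycles in total.
7 cycles on 223: each ℓ→(−1)^(ℓ−1), product (−1)^216 = +1.
Via Zolotarev, sign(π_{164}) = (164|223) = +1.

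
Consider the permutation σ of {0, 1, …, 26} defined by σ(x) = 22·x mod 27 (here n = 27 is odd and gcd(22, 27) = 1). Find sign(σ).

+1

Orbit of 13 under x↦22x: [13, 16, 1, 22, 25, 10, 4]… (length divides ord_27(22)).
Cycle lengths of π_22 on ℤ/27ℤ: [9, 9, 3, 3, 1, 1, 1]; 7 cycles in total.
27 − 7 = 20 transpositions; sign(π) = (−1)^20 = +1.
Via Zolotarev, sign(π_{22}) = (22|27) = +1.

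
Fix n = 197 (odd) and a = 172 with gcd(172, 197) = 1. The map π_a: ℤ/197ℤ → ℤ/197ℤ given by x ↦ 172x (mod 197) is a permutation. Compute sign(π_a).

Trace 187: π^k(187) = [187, 53, 54, 29, 63, 1, 172] for k=0..6.
Cycle lengths of π_172 on ℤ/197ℤ: [49, 49, 49, 49, 1]; 5 cycles in total.
With 5 cycles on 197 points, sign = (−1)^{197−5} = +1.
(172|197)_J = +1 (Zolotarev's lemma cross-check).

+1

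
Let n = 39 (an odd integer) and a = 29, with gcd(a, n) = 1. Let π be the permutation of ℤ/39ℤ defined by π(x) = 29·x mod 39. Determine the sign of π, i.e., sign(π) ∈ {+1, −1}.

-1

Orbit of 22 under x↦29x: [22, 14, 16, 35, 1, 29]… (length divides ord_39(29)).
Decompose π into cycles: lengths [6, 6, 6, 6, 3, 3, 3, 3, 2, 1] (10 cycles, including the fixed point 0).
Σ(ℓ_i−1) = 39−10 = 29; sign = (−1)^29 = -1.
Check: (29/39) = -1 by Zolotarev.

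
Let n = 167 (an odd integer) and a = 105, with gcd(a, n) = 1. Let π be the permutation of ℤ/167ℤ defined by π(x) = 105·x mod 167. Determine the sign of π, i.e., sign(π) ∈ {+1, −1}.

-1

Trace 73: π^k(73) = [73, 150, 52, 116, 156, 14, 134] for k=0..6.
Decompose π into cycles: lengths [166, 1] (2 cycles, including the fixed point 0).
167 − 2 = 165 transpositions; sign(π) = (−1)^165 = -1.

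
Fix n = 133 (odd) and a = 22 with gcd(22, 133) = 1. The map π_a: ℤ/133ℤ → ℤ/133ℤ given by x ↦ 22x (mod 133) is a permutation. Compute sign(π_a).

-1

Start at x=127: 127 → 1 → 22 → 85 → 8 → 43 → 15 → … (one orbit).
The orbit structure of x ↦ 22x mod 133: 14 orbits of sizes [18, 18, 18, 18, 18, 18, 18, 1, 1, 1, 1, 1, 1, 1].
133 − 14 = 119 transpositions; sign(π) = (−1)^119 = -1.
Check: (22/133) = -1 by Zolotarev.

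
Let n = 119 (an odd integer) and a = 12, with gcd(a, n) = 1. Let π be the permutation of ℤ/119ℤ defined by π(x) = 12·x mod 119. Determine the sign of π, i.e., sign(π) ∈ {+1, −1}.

Orbit of 67 under x↦12x: [67, 90, 9, 108, 106, 82, 32]… (length divides ord_119(12)).
Cycle type of π: 48×2 + 16 + 6 + 1; total 5 cycles.
n − c = 119 − 5 = 114; sign = (−1)^114 = +1.
(12|119)_J = +1 (Zolotarev's lemma cross-check).

+1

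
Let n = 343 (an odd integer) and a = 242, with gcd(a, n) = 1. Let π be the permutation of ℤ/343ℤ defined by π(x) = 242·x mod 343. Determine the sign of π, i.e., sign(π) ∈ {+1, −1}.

Orbit of 204 under x↦242x: [204, 319, 23, 78, 11, 261, 50]… (length divides ord_343(242)).
Cycle type of π: 147×2 + 21×2 + 3×2 + 1; total 7 cycles.
n − c = 343 − 7 = 336; sign = (−1)^336 = +1.
(242|343)_J = +1 (Zolotarev's lemma cross-check).

+1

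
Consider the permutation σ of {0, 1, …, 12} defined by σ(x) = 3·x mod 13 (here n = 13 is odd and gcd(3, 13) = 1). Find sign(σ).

+1

Orbit of 9 under x↦3x: [9, 1, 3]… (length divides ord_13(3)).
The orbit structure of x ↦ 3x mod 13: 5 orbits of sizes [3, 3, 3, 3, 1].
n − c = 13 − 5 = 8; sign = (−1)^8 = +1.
Zolotarev: (3|13) = +1, matching the cycle-count sign.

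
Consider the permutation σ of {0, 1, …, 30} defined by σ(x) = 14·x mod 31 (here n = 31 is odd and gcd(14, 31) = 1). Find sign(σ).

Start at x=16: 16 → 7 → 5 → 8 → 19 → 18 → 4 → … (one orbit).
3 cycles of lengths [15, 15, 1].
Σ(ℓ_i−1) = 31−3 = 28; sign = (−1)^28 = +1.
(14|31)_J = +1 (Zolotarev's lemma cross-check).

+1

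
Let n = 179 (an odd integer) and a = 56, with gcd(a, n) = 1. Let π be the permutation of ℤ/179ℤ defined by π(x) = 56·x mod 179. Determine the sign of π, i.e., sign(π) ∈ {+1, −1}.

+1

Orbit of 121 under x↦56x: [121, 153, 155, 88, 95, 129, 64]… (length divides ord_179(56)).
3 cycles of lengths [89, 89, 1].
sign(π) = (−1)^{n − #cycles} = (−1)^{179−3} = (−1)^176 = +1.
Zolotarev: (56|179) = +1, matching the cycle-count sign.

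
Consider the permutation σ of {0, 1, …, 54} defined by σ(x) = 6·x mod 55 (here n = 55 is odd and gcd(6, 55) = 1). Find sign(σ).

Start at x=6: 6 → 36 → 51 → 31 → 21 → 16 → 41 → … (one orbit).
Cycle lengths of π_6 on ℤ/55ℤ: [10, 10, 10, 10, 10, 1, 1, 1, 1, 1]; 10 cycles in total.
Σ(ℓ_i−1) = 55−10 = 45; sign = (−1)^45 = -1.
(6|55)_J = -1 (Zolotarev's lemma cross-check).

-1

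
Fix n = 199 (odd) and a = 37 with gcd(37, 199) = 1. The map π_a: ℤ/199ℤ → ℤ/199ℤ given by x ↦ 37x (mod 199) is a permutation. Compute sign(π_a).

-1

Start at x=156: 156 → 1 → 37 → 175 → 107 → 178 → 19 → … (one orbit).
12 cycles of lengths [18, 18, 18, 18, 18, 18, 18, 18, 18, 18, 18, 1].
Σ(ℓ_i−1) = 199−12 = 187; sign = (−1)^187 = -1.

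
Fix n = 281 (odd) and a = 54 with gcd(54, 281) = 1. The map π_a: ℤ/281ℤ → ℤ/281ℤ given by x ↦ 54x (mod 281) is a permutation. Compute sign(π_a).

Orbit of 30 under x↦54x: [30, 215, 89, 29, 161, 264, 206]… (length divides ord_281(54)).
π_54 has 2 disjoint cycles with lengths [280, 1] on {0,…,280}.
sign(π) = (−1)^{n − #cycles} = (−1)^{281−2} = (−1)^279 = -1.
Zolotarev: (54|281) = -1, matching the cycle-count sign.

-1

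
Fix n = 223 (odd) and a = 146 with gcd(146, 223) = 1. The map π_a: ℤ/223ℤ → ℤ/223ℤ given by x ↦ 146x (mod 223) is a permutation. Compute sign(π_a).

+1

Trace 29: π^k(29) = [29, 220, 8, 53, 156, 30, 143] for k=0..6.
The orbit structure of x ↦ 146x mod 223: 3 orbits of sizes [111, 111, 1].
223 − 3 = 220 transpositions; sign(π) = (−1)^220 = +1.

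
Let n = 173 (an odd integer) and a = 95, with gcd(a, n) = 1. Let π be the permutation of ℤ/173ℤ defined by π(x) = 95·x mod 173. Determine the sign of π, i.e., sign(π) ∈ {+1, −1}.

+1

Start at x=118: 118 → 138 → 135 → 23 → 109 → 148 → 47 → … (one orbit).
π_95 has 5 disjoint cycles with lengths [43, 43, 43, 43, 1] on {0,…,172}.
173 − 5 = 168 transpositions; sign(π) = (−1)^168 = +1.
Check: (95/173) = +1 by Zolotarev.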